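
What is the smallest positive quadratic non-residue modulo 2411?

(2/2411) = −1, so 2 is the smallest positive non-residue mod 2411.

2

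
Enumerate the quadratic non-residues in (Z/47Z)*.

Square k = 1,…,23 (k and 47−k give the same square):
1²=1, 2²=4, 3²=9, 4²=16, 5²=25, 6²=36, 7²≡2, 8²≡17, 9²≡34, 10²≡6, 11²≡27, 12²≡3, 13²≡28, 14²≡8, 15²≡37, 16²≡21, 17²≡7, 18²≡42, 19²≡32, 20²≡24, 21²≡18, 22²≡14, 23²≡12 (mod 47).
The residues are {1, 2, 3, 4, 6, 7, 8, 9, 12, 14, 16, 17, 18, 21, 24, 25, 27, 28, 32, 34, 36, 37, 42}; the non-residues are the remaining 23 nonzero classes.

5,10,11,13,15,19,20,22,23,26,29,30,31,33,35,38,39,40,41,43,44,45,46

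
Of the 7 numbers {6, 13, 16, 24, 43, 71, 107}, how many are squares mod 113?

2

(6/113) = -1 → non-residue.
(13/113) = +1 → QR.
(16/113) = +1 → QR.
(24/113) = -1 → non-residue.
(43/113) = -1 → non-residue.
(71/113) = -1 → non-residue.
(107/113) = -1 → non-residue.
Total quadratic residues among the 7: 2.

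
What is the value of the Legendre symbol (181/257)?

-1

Reciprocity: 181 ≡ 1 and 257 ≡ 1 (mod 4), so (181/257) = +(257/181).
Reduce top mod 181: now compute (76/181).
Pull out 2^2: since 181 ≡ 5 (mod 8), (2/181) = -1, so (2/181)^2 = +1.
Reciprocity: 19 ≡ 3 and 181 ≡ 1 (mod 4), so (19/181) = +(181/19).
Reduce top mod 19: now compute (10/19).
Pull out 2: since 19 ≡ 3 (mod 8), (2/19) = -1.
Reciprocity: 5 ≡ 1 and 19 ≡ 3 (mod 4), so (5/19) = +(19/5).
Reduce top mod 5: now compute (4/5).
Pull out 2^2: since 5 ≡ 5 (mod 8), (2/5) = -1, so (2/5)^2 = +1.
Reached (1/5) = 1. Collecting the sign flips along the way, the symbol is -1.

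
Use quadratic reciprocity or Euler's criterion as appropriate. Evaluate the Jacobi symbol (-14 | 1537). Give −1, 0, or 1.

First reduce: -14 ≡ 1523 (mod 1537).
Reciprocity: 1523 ≡ 3 and 1537 ≡ 1 (mod 4), so (1523/1537) = +(1537/1523).
Reduce top mod 1523: now compute (14/1523).
Pull out 2: since 1523 ≡ 3 (mod 8), (2/1523) = -1.
Reciprocity: 7 ≡ 3 and 1523 ≡ 3 (mod 4), so (7/1523) = −(1523/7).
Reduce top mod 7: now compute (4/7).
Pull out 2^2: since 7 ≡ 7 (mod 8), (2/7) = +1, so (2/7)^2 = +1.
Reached (1/7) = 1. Collecting the sign flips along the way, the symbol is +1.

1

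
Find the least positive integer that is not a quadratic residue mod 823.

(2/823) = +1, so 2 is a residue.
(3/823) = −1, so 3 is the smallest positive non-residue mod 823.

3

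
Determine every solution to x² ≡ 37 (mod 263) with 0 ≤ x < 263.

33, 230

Since 263 ≡ 3 (mod 4), a square root of 37 is 37^((263+1)/4) = 37^66 mod 263.
Repeated squaring: 37^2≡54, 37^4≡23, 37^8≡3, 37^16≡9, 37^32≡81, 37^64≡249 (mod 263).
37^66 = 37^(64+2) ≡ 33 (mod 263).
Check: 33² = 1089 ≡ 37 (mod 263). The two roots are 33 and 230.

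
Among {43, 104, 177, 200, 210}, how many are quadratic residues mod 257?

2

(43/257) = -1 → non-residue.
(104/257) = +1 → QR.
(177/257) = -1 → non-residue.
(200/257) = +1 → QR.
(210/257) = -1 → non-residue.
Total quadratic residues among the 5: 2.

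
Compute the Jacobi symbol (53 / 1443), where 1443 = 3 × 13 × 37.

-1

Reciprocity: 53 ≡ 1 and 1443 ≡ 3 (mod 4), so (53/1443) = +(1443/53).
Reduce top mod 53: now compute (12/53).
Pull out 2^2: since 53 ≡ 5 (mod 8), (2/53) = -1, so (2/53)^2 = +1.
Reciprocity: 3 ≡ 3 and 53 ≡ 1 (mod 4), so (3/53) = +(53/3).
Reduce top mod 3: now compute (2/3).
Pull out 2: since 3 ≡ 3 (mod 8), (2/3) = -1.
Reached (1/3) = 1. Collecting the sign flips along the way, the symbol is -1.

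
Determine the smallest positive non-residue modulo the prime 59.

2

(2/59) = −1, so 2 is the smallest positive non-residue mod 59.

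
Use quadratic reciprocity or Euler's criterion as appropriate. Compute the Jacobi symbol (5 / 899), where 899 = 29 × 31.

Reciprocity: 5 ≡ 1 and 899 ≡ 3 (mod 4), so (5/899) = +(899/5).
Reduce top mod 5: now compute (4/5).
Pull out 2^2: since 5 ≡ 5 (mod 8), (2/5) = -1, so (2/5)^2 = +1.
Reached (1/5) = 1. Collecting the sign flips along the way, the symbol is +1.

1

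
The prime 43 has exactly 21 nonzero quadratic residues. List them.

1, 4, 6, 9, 10, 11, 13, 14, 15, 16, 17, 21, 23, 24, 25, 31, 35, 36, 38, 40, 41

Square k = 1,…,21 (k and 43−k give the same square):
1²=1, 2²=4, 3²=9, 4²=16, 5²=25, 6²=36, 7²≡6, 8²≡21, 9²≡38, 10²≡14, 11²≡35, 12²≡15, 13²≡40, 14²≡24, 15²≡10, 16²≡41, 17²≡31, 18²≡23, 19²≡17, 20²≡13, 21²≡11 (mod 43).
So the quadratic residues mod 43 are {1, 4, 6, 9, 10, 11, 13, 14, 15, 16, 17, 21, 23, 24, 25, 31, 35, 36, 38, 40, 41}.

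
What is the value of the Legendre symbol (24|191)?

1

Pull out 2^3: since 191 ≡ 7 (mod 8), (2/191) = +1, so (2/191)^3 = +1.
Reciprocity: 3 ≡ 3 and 191 ≡ 3 (mod 4), so (3/191) = −(191/3).
Reduce top mod 3: now compute (2/3).
Pull out 2: since 3 ≡ 3 (mod 8), (2/3) = -1.
Reached (1/3) = 1. Collecting the sign flips along the way, the symbol is +1.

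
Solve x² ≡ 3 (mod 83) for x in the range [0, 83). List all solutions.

Since 83 ≡ 3 (mod 4), a square root of 3 is 3^((83+1)/4) = 3^21 mod 83.
Repeated squaring: 3^2≡9, 3^4≡81, 3^8≡4, 3^16≡16 (mod 83).
3^21 = 3^(16+4+1) ≡ 70 (mod 83).
Check: 70² = 4900 ≡ 3 (mod 83). The two roots are 13 and 70.

13, 70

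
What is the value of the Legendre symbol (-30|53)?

First reduce: -30 ≡ 23 (mod 53).
Reciprocity: 23 ≡ 3 and 53 ≡ 1 (mod 4), so (23/53) = +(53/23).
Reduce top mod 23: now compute (7/23).
Reciprocity: 7 ≡ 3 and 23 ≡ 3 (mod 4), so (7/23) = −(23/7).
Reduce top mod 7: now compute (2/7).
Pull out 2: since 7 ≡ 7 (mod 8), (2/7) = +1.
Reached (1/7) = 1. Collecting the sign flips along the way, the symbol is -1.

-1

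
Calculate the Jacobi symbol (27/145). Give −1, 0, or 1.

1

Reciprocity: 27 ≡ 3 and 145 ≡ 1 (mod 4), so (27/145) = +(145/27).
Reduce top mod 27: now compute (10/27).
Pull out 2: since 27 ≡ 3 (mod 8), (2/27) = -1.
Reciprocity: 5 ≡ 1 and 27 ≡ 3 (mod 4), so (5/27) = +(27/5).
Reduce top mod 5: now compute (2/5).
Pull out 2: since 5 ≡ 5 (mod 8), (2/5) = -1.
Reached (1/5) = 1. Collecting the sign flips along the way, the symbol is +1.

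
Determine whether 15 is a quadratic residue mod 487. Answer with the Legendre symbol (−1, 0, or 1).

1

Euler's criterion: (15/487) ≡ 15^243 (mod 487).
15^2 ≡ 225 (mod 487)
15^4 ≡ 464 (mod 487)
15^8 ≡ 42 (mod 487)
15^16 ≡ 303 (mod 487)
15^32 ≡ 253 (mod 487)
15^64 ≡ 212 (mod 487)
15^128 ≡ 140 (mod 487)
15^243 = 15^(128+64+32+16+2+1) ≡ 1 (mod 487).
Result is 1, so (15/487) = 1.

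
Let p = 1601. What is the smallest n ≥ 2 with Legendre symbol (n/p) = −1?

3

(2/1601) = +1, so 2 is a residue.
(3/1601) = −1, so 3 is the smallest positive non-residue mod 1601.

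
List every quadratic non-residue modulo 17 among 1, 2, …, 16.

3, 5, 6, 7, 10, 11, 12, 14

Square k = 1,…,8 (k and 17−k give the same square):
1²=1, 2²=4, 3²=9, 4²=16, 5²≡8, 6²≡2, 7²≡15, 8²≡13 (mod 17).
The residues are {1, 2, 4, 8, 9, 13, 15, 16}; the non-residues are the remaining 8 nonzero classes.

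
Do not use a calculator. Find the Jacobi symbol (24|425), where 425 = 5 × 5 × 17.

-1

Pull out 2^3: since 425 ≡ 1 (mod 8), (2/425) = +1, so (2/425)^3 = +1.
Reciprocity: 3 ≡ 3 and 425 ≡ 1 (mod 4), so (3/425) = +(425/3).
Reduce top mod 3: now compute (2/3).
Pull out 2: since 3 ≡ 3 (mod 8), (2/3) = -1.
Reached (1/3) = 1. Collecting the sign flips along the way, the symbol is -1.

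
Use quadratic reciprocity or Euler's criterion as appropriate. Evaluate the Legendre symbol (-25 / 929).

1

First reduce: -25 ≡ 904 (mod 929).
Pull out 2^3: since 929 ≡ 1 (mod 8), (2/929) = +1, so (2/929)^3 = +1.
Reciprocity: 113 ≡ 1 and 929 ≡ 1 (mod 4), so (113/929) = +(929/113).
Reduce top mod 113: now compute (25/113).
Reciprocity: 25 ≡ 1 and 113 ≡ 1 (mod 4), so (25/113) = +(113/25).
Reduce top mod 25: now compute (13/25).
Reciprocity: 13 ≡ 1 and 25 ≡ 1 (mod 4), so (13/25) = +(25/13).
Reduce top mod 13: now compute (12/13).
Pull out 2^2: since 13 ≡ 5 (mod 8), (2/13) = -1, so (2/13)^2 = +1.
Reciprocity: 3 ≡ 3 and 13 ≡ 1 (mod 4), so (3/13) = +(13/3).
Reduce top mod 3: now compute (1/3).
Reached (1/3) = 1. Collecting the sign flips along the way, the symbol is +1.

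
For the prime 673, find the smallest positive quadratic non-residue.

5

(2/673) = +1, so 2 is a residue.
(3/673) = +1, so 3 is a residue.
(4/673) = +1, so 4 is a residue.
(5/673) = −1, so 5 is the smallest positive non-residue mod 673.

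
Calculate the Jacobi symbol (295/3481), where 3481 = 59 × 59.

Reciprocity: 295 ≡ 3 and 3481 ≡ 1 (mod 4), so (295/3481) = +(3481/295).
Reduce top mod 295: now compute (236/295).
Pull out 2^2: since 295 ≡ 7 (mod 8), (2/295) = +1, so (2/295)^2 = +1.
Reciprocity: 59 ≡ 3 and 295 ≡ 3 (mod 4), so (59/295) = −(295/59).
Reduce top mod 59: now compute (0/59).
Top reduces to 0: gcd > 1, so the symbol is 0.

0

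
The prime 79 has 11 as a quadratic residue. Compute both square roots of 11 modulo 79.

13, 66

Since 79 ≡ 3 (mod 4), a square root of 11 is 11^((79+1)/4) = 11^20 mod 79.
Repeated squaring: 11^2≡42, 11^4≡26, 11^8≡44, 11^16≡40 (mod 79).
11^20 = 11^(16+4) ≡ 13 (mod 79).
Check: 13² = 169 ≡ 11 (mod 79). The two roots are 13 and 66.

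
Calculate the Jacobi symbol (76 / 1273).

Pull out 2^2: since 1273 ≡ 1 (mod 8), (2/1273) = +1, so (2/1273)^2 = +1.
Reciprocity: 19 ≡ 3 and 1273 ≡ 1 (mod 4), so (19/1273) = +(1273/19).
Reduce top mod 19: now compute (0/19).
Top reduces to 0: gcd > 1, so the symbol is 0.

0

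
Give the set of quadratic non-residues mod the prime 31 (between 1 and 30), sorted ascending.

Square k = 1,…,15 (k and 31−k give the same square):
1²=1, 2²=4, 3²=9, 4²=16, 5²=25, 6²≡5, 7²≡18, 8²≡2, 9²≡19, 10²≡7, 11²≡28, 12²≡20, 13²≡14, 14²≡10, 15²≡8 (mod 31).
The residues are {1, 2, 4, 5, 7, 8, 9, 10, 14, 16, 18, 19, 20, 25, 28}; the non-residues are the remaining 15 nonzero classes.

3, 6, 11, 12, 13, 15, 17, 21, 22, 23, 24, 26, 27, 29, 30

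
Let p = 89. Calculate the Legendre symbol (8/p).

1

Pull out 2^3: since 89 ≡ 1 (mod 8), (2/89) = +1, so (2/89)^3 = +1.
Reached (1/89) = 1. Collecting the sign flips along the way, the symbol is +1.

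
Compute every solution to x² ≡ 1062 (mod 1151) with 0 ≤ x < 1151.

58, 1093

Since 1151 ≡ 3 (mod 4), a square root of 1062 is 1062^((1151+1)/4) = 1062^288 mod 1151.
Repeated squaring: 1062^2≡1015, 1062^4≡80, 1062^8≡645, 1062^16≡514, 1062^32≡617, 1062^64≡859, 1062^128≡90, 1062^256≡43 (mod 1151).
1062^288 = 1062^(256+32) ≡ 58 (mod 1151).
Check: 58² = 3364 ≡ 1062 (mod 1151). The two roots are 58 and 1093.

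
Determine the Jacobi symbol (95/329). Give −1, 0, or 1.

Reciprocity: 95 ≡ 3 and 329 ≡ 1 (mod 4), so (95/329) = +(329/95).
Reduce top mod 95: now compute (44/95).
Pull out 2^2: since 95 ≡ 7 (mod 8), (2/95) = +1, so (2/95)^2 = +1.
Reciprocity: 11 ≡ 3 and 95 ≡ 3 (mod 4), so (11/95) = −(95/11).
Reduce top mod 11: now compute (7/11).
Reciprocity: 7 ≡ 3 and 11 ≡ 3 (mod 4), so (7/11) = −(11/7).
Reduce top mod 7: now compute (4/7).
Pull out 2^2: since 7 ≡ 7 (mod 8), (2/7) = +1, so (2/7)^2 = +1.
Reached (1/7) = 1. Collecting the sign flips along the way, the symbol is +1.

1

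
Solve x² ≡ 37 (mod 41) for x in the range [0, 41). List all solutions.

41 ≡ 1 (mod 4), so we find a root by search.
Trying successive values, 18² = 324 ≡ 37 (mod 41). The other root is 41 − 18 = 23.

18, 23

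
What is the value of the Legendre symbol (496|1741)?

Pull out 2^4: since 1741 ≡ 5 (mod 8), (2/1741) = -1, so (2/1741)^4 = +1.
Reciprocity: 31 ≡ 3 and 1741 ≡ 1 (mod 4), so (31/1741) = +(1741/31).
Reduce top mod 31: now compute (5/31).
Reciprocity: 5 ≡ 1 and 31 ≡ 3 (mod 4), so (5/31) = +(31/5).
Reduce top mod 5: now compute (1/5).
Reached (1/5) = 1. Collecting the sign flips along the way, the symbol is +1.

1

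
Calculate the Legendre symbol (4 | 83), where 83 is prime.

Pull out 2^2: since 83 ≡ 3 (mod 8), (2/83) = -1, so (2/83)^2 = +1.
Reached (1/83) = 1. Collecting the sign flips along the way, the symbol is +1.

1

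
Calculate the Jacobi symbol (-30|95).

First reduce: -30 ≡ 65 (mod 95).
Reciprocity: 65 ≡ 1 and 95 ≡ 3 (mod 4), so (65/95) = +(95/65).
Reduce top mod 65: now compute (30/65).
Pull out 2: since 65 ≡ 1 (mod 8), (2/65) = +1.
Reciprocity: 15 ≡ 3 and 65 ≡ 1 (mod 4), so (15/65) = +(65/15).
Reduce top mod 15: now compute (5/15).
Reciprocity: 5 ≡ 1 and 15 ≡ 3 (mod 4), so (5/15) = +(15/5).
Reduce top mod 5: now compute (0/5).
Top reduces to 0: gcd > 1, so the symbol is 0.

0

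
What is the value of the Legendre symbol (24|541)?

Pull out 2^3: since 541 ≡ 5 (mod 8), (2/541) = -1, so (2/541)^3 = -1.
Reciprocity: 3 ≡ 3 and 541 ≡ 1 (mod 4), so (3/541) = +(541/3).
Reduce top mod 3: now compute (1/3).
Reached (1/3) = 1. Collecting the sign flips along the way, the symbol is -1.

-1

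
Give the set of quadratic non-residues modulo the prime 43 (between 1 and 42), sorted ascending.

2,3,5,7,8,12,18,19,20,22,26,27,28,29,30,32,33,34,37,39,42

Square k = 1,…,21 (k and 43−k give the same square):
1²=1, 2²=4, 3²=9, 4²=16, 5²=25, 6²=36, 7²≡6, 8²≡21, 9²≡38, 10²≡14, 11²≡35, 12²≡15, 13²≡40, 14²≡24, 15²≡10, 16²≡41, 17²≡31, 18²≡23, 19²≡17, 20²≡13, 21²≡11 (mod 43).
The residues are {1, 4, 6, 9, 10, 11, 13, 14, 15, 16, 17, 21, 23, 24, 25, 31, 35, 36, 38, 40, 41}; the non-residues are the remaining 21 nonzero classes.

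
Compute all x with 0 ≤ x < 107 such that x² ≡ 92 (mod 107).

Since 107 ≡ 3 (mod 4), a square root of 92 is 92^((107+1)/4) = 92^27 mod 107.
Repeated squaring: 92^2≡11, 92^4≡14, 92^8≡89, 92^16≡3 (mod 107).
92^27 = 92^(16+8+2+1) ≡ 29 (mod 107).
Check: 29² = 841 ≡ 92 (mod 107). The two roots are 29 and 78.

29, 78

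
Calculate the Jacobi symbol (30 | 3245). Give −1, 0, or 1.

0

Pull out 2: since 3245 ≡ 5 (mod 8), (2/3245) = -1.
Reciprocity: 15 ≡ 3 and 3245 ≡ 1 (mod 4), so (15/3245) = +(3245/15).
Reduce top mod 15: now compute (5/15).
Reciprocity: 5 ≡ 1 and 15 ≡ 3 (mod 4), so (5/15) = +(15/5).
Reduce top mod 5: now compute (0/5).
Top reduces to 0: gcd > 1, so the symbol is 0.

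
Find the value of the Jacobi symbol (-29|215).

1

First reduce: -29 ≡ 186 (mod 215).
Pull out 2: since 215 ≡ 7 (mod 8), (2/215) = +1.
Reciprocity: 93 ≡ 1 and 215 ≡ 3 (mod 4), so (93/215) = +(215/93).
Reduce top mod 93: now compute (29/93).
Reciprocity: 29 ≡ 1 and 93 ≡ 1 (mod 4), so (29/93) = +(93/29).
Reduce top mod 29: now compute (6/29).
Pull out 2: since 29 ≡ 5 (mod 8), (2/29) = -1.
Reciprocity: 3 ≡ 3 and 29 ≡ 1 (mod 4), so (3/29) = +(29/3).
Reduce top mod 3: now compute (2/3).
Pull out 2: since 3 ≡ 3 (mod 8), (2/3) = -1.
Reached (1/3) = 1. Collecting the sign flips along the way, the symbol is +1.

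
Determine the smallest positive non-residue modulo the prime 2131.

(2/2131) = −1, so 2 is the smallest positive non-residue mod 2131.

2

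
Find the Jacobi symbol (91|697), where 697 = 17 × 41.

-1

Reciprocity: 91 ≡ 3 and 697 ≡ 1 (mod 4), so (91/697) = +(697/91).
Reduce top mod 91: now compute (60/91).
Pull out 2^2: since 91 ≡ 3 (mod 8), (2/91) = -1, so (2/91)^2 = +1.
Reciprocity: 15 ≡ 3 and 91 ≡ 3 (mod 4), so (15/91) = −(91/15).
Reduce top mod 15: now compute (1/15).
Reached (1/15) = 1. Collecting the sign flips along the way, the symbol is -1.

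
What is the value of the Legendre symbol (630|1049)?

Pull out 2: since 1049 ≡ 1 (mod 8), (2/1049) = +1.
Reciprocity: 315 ≡ 3 and 1049 ≡ 1 (mod 4), so (315/1049) = +(1049/315).
Reduce top mod 315: now compute (104/315).
Pull out 2^3: since 315 ≡ 3 (mod 8), (2/315) = -1, so (2/315)^3 = -1.
Reciprocity: 13 ≡ 1 and 315 ≡ 3 (mod 4), so (13/315) = +(315/13).
Reduce top mod 13: now compute (3/13).
Reciprocity: 3 ≡ 3 and 13 ≡ 1 (mod 4), so (3/13) = +(13/3).
Reduce top mod 3: now compute (1/3).
Reached (1/3) = 1. Collecting the sign flips along the way, the symbol is -1.

-1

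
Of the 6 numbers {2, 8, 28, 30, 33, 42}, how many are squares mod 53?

2

(2/53) = -1 → non-residue.
(8/53) = -1 → non-residue.
(28/53) = +1 → QR.
(30/53) = -1 → non-residue.
(33/53) = -1 → non-residue.
(42/53) = +1 → QR.
Total quadratic residues among the 6: 2.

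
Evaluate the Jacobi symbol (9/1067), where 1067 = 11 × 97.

Reciprocity: 9 ≡ 1 and 1067 ≡ 3 (mod 4), so (9/1067) = +(1067/9).
Reduce top mod 9: now compute (5/9).
Reciprocity: 5 ≡ 1 and 9 ≡ 1 (mod 4), so (5/9) = +(9/5).
Reduce top mod 5: now compute (4/5).
Pull out 2^2: since 5 ≡ 5 (mod 8), (2/5) = -1, so (2/5)^2 = +1.
Reached (1/5) = 1. Collecting the sign flips along the way, the symbol is +1.

1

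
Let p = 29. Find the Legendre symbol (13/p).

1

Euler's criterion: (13/29) ≡ 13^14 (mod 29).
13^2 ≡ 24 (mod 29)
13^4 ≡ 25 (mod 29)
13^8 ≡ 16 (mod 29)
13^14 = 13^(8+4+2) ≡ 1 (mod 29).
Result is 1, so (13/29) = 1.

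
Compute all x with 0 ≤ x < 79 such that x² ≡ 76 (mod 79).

32, 47

Since 79 ≡ 3 (mod 4), a square root of 76 is 76^((79+1)/4) = 76^20 mod 79.
Repeated squaring: 76^2≡9, 76^4≡2, 76^8≡4, 76^16≡16 (mod 79).
76^20 = 76^(16+4) ≡ 32 (mod 79).
Check: 32² = 1024 ≡ 76 (mod 79). The two roots are 32 and 47.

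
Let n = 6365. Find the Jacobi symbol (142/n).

1

Pull out 2: since 6365 ≡ 5 (mod 8), (2/6365) = -1.
Reciprocity: 71 ≡ 3 and 6365 ≡ 1 (mod 4), so (71/6365) = +(6365/71).
Reduce top mod 71: now compute (46/71).
Pull out 2: since 71 ≡ 7 (mod 8), (2/71) = +1.
Reciprocity: 23 ≡ 3 and 71 ≡ 3 (mod 4), so (23/71) = −(71/23).
Reduce top mod 23: now compute (2/23).
Pull out 2: since 23 ≡ 7 (mod 8), (2/23) = +1.
Reached (1/23) = 1. Collecting the sign flips along the way, the symbol is +1.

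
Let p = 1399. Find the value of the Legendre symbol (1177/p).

Reciprocity: 1177 ≡ 1 and 1399 ≡ 3 (mod 4), so (1177/1399) = +(1399/1177).
Reduce top mod 1177: now compute (222/1177).
Pull out 2: since 1177 ≡ 1 (mod 8), (2/1177) = +1.
Reciprocity: 111 ≡ 3 and 1177 ≡ 1 (mod 4), so (111/1177) = +(1177/111).
Reduce top mod 111: now compute (67/111).
Reciprocity: 67 ≡ 3 and 111 ≡ 3 (mod 4), so (67/111) = −(111/67).
Reduce top mod 67: now compute (44/67).
Pull out 2^2: since 67 ≡ 3 (mod 8), (2/67) = -1, so (2/67)^2 = +1.
Reciprocity: 11 ≡ 3 and 67 ≡ 3 (mod 4), so (11/67) = −(67/11).
Reduce top mod 11: now compute (1/11).
Reached (1/11) = 1. Collecting the sign flips along the way, the symbol is +1.

1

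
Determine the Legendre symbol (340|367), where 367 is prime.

Euler's criterion: (340/367) ≡ 340^183 (mod 367).
340^2 ≡ 362 (mod 367)
340^4 ≡ 25 (mod 367)
340^8 ≡ 258 (mod 367)
340^16 ≡ 137 (mod 367)
340^32 ≡ 52 (mod 367)
340^64 ≡ 135 (mod 367)
340^128 ≡ 242 (mod 367)
340^183 = 340^(128+32+16+4+2+1) ≡ 1 (mod 367).
Result is 1, so (340/367) = 1.

1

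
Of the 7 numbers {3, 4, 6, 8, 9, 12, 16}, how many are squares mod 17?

(3/17) = -1 → non-residue.
(4/17) = +1 → QR.
(6/17) = -1 → non-residue.
(8/17) = +1 → QR.
(9/17) = +1 → QR.
(12/17) = -1 → non-residue.
(16/17) = +1 → QR.
Total quadratic residues among the 7: 4.

4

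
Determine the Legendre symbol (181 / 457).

Euler's criterion: (181/457) ≡ 181^228 (mod 457).
181^2 ≡ 314 (mod 457)
181^4 ≡ 341 (mod 457)
181^8 ≡ 203 (mod 457)
181^16 ≡ 79 (mod 457)
181^32 ≡ 300 (mod 457)
181^64 ≡ 428 (mod 457)
181^128 ≡ 384 (mod 457)
181^228 = 181^(128+64+32+4) ≡ 456 (mod 457).
Result is 456 ≡ −1, so (181/457) = −1.

-1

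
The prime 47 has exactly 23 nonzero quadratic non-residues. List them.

Square k = 1,…,23 (k and 47−k give the same square):
1²=1, 2²=4, 3²=9, 4²=16, 5²=25, 6²=36, 7²≡2, 8²≡17, 9²≡34, 10²≡6, 11²≡27, 12²≡3, 13²≡28, 14²≡8, 15²≡37, 16²≡21, 17²≡7, 18²≡42, 19²≡32, 20²≡24, 21²≡18, 22²≡14, 23²≡12 (mod 47).
The residues are {1, 2, 3, 4, 6, 7, 8, 9, 12, 14, 16, 17, 18, 21, 24, 25, 27, 28, 32, 34, 36, 37, 42}; the non-residues are the remaining 23 nonzero classes.

5,10,11,13,15,19,20,22,23,26,29,30,31,33,35,38,39,40,41,43,44,45,46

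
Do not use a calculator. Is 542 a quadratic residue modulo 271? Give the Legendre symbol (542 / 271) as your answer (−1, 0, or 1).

0

First reduce: 542 ≡ 0 (mod 271).
Top reduces to 0: gcd > 1, so the symbol is 0.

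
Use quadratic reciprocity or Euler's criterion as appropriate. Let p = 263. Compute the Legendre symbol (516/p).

1

First reduce: 516 ≡ 253 (mod 263).
Reciprocity: 253 ≡ 1 and 263 ≡ 3 (mod 4), so (253/263) = +(263/253).
Reduce top mod 253: now compute (10/253).
Pull out 2: since 253 ≡ 5 (mod 8), (2/253) = -1.
Reciprocity: 5 ≡ 1 and 253 ≡ 1 (mod 4), so (5/253) = +(253/5).
Reduce top mod 5: now compute (3/5).
Reciprocity: 3 ≡ 3 and 5 ≡ 1 (mod 4), so (3/5) = +(5/3).
Reduce top mod 3: now compute (2/3).
Pull out 2: since 3 ≡ 3 (mod 8), (2/3) = -1.
Reached (1/3) = 1. Collecting the sign flips along the way, the symbol is +1.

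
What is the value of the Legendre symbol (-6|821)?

Euler's criterion: (-6/821) ≡ 815^410 (mod 821).
815^2 ≡ 36 (mod 821)
815^4 ≡ 475 (mod 821)
815^8 ≡ 671 (mod 821)
815^16 ≡ 333 (mod 821)
815^32 ≡ 54 (mod 821)
815^64 ≡ 453 (mod 821)
815^128 ≡ 780 (mod 821)
815^256 ≡ 39 (mod 821)
815^410 = 815^(256+128+16+8+2) ≡ 1 (mod 821).
Result is 1, so (-6/821) = 1.

1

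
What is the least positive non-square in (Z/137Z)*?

(2/137) = +1, so 2 is a residue.
(3/137) = −1, so 3 is the smallest positive non-residue mod 137.

3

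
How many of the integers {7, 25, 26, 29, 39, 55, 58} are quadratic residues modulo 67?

5

(7/67) = -1 → non-residue.
(25/67) = +1 → QR.
(26/67) = +1 → QR.
(29/67) = +1 → QR.
(39/67) = +1 → QR.
(55/67) = +1 → QR.
(58/67) = -1 → non-residue.
Total quadratic residues among the 7: 5.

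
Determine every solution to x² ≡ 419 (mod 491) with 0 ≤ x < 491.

Since 491 ≡ 3 (mod 4), a square root of 419 is 419^((491+1)/4) = 419^123 mod 491.
Repeated squaring: 419^2≡274, 419^4≡444, 419^8≡245, 419^16≡123, 419^32≡399, 419^64≡117 (mod 491).
419^123 = 419^(64+32+16+8+2+1) ≡ 418 (mod 491).
Check: 418² = 174724 ≡ 419 (mod 491). The two roots are 73 and 418.

73, 418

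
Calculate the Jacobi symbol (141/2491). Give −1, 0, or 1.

0

Reciprocity: 141 ≡ 1 and 2491 ≡ 3 (mod 4), so (141/2491) = +(2491/141).
Reduce top mod 141: now compute (94/141).
Pull out 2: since 141 ≡ 5 (mod 8), (2/141) = -1.
Reciprocity: 47 ≡ 3 and 141 ≡ 1 (mod 4), so (47/141) = +(141/47).
Reduce top mod 47: now compute (0/47).
Top reduces to 0: gcd > 1, so the symbol is 0.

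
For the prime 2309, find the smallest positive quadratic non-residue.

(2/2309) = −1, so 2 is the smallest positive non-residue mod 2309.

2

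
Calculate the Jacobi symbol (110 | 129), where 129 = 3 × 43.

Pull out 2: since 129 ≡ 1 (mod 8), (2/129) = +1.
Reciprocity: 55 ≡ 3 and 129 ≡ 1 (mod 4), so (55/129) = +(129/55).
Reduce top mod 55: now compute (19/55).
Reciprocity: 19 ≡ 3 and 55 ≡ 3 (mod 4), so (19/55) = −(55/19).
Reduce top mod 19: now compute (17/19).
Reciprocity: 17 ≡ 1 and 19 ≡ 3 (mod 4), so (17/19) = +(19/17).
Reduce top mod 17: now compute (2/17).
Pull out 2: since 17 ≡ 1 (mod 8), (2/17) = +1.
Reached (1/17) = 1. Collecting the sign flips along the way, the symbol is -1.

-1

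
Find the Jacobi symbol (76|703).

0

Pull out 2^2: since 703 ≡ 7 (mod 8), (2/703) = +1, so (2/703)^2 = +1.
Reciprocity: 19 ≡ 3 and 703 ≡ 3 (mod 4), so (19/703) = −(703/19).
Reduce top mod 19: now compute (0/19).
Top reduces to 0: gcd > 1, so the symbol is 0.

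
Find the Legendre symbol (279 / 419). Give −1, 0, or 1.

-1

Euler's criterion: (279/419) ≡ 279^209 (mod 419).
279^2 ≡ 326 (mod 419)
279^4 ≡ 269 (mod 419)
279^8 ≡ 293 (mod 419)
279^16 ≡ 373 (mod 419)
279^32 ≡ 21 (mod 419)
279^64 ≡ 22 (mod 419)
279^128 ≡ 65 (mod 419)
279^209 = 279^(128+64+16+1) ≡ 418 (mod 419).
Result is 418 ≡ −1, so (279/419) = −1.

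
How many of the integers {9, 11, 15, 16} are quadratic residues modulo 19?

3

(9/19) = +1 → QR.
(11/19) = +1 → QR.
(15/19) = -1 → non-residue.
(16/19) = +1 → QR.
Total quadratic residues among the 4: 3.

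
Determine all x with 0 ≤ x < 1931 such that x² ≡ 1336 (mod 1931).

Since 1931 ≡ 3 (mod 4), a square root of 1336 is 1336^((1931+1)/4) = 1336^483 mod 1931.
Repeated squaring: 1336^2≡652, 1336^4≡284, 1336^8≡1485, 1336^16≡23, 1336^32≡529, 1336^64≡1777, 1336^128≡544, 1336^256≡493 (mod 1931).
1336^483 = 1336^(256+128+64+32+2+1) ≡ 1736 (mod 1931).
Check: 1736² = 3013696 ≡ 1336 (mod 1931). The two roots are 195 and 1736.

195, 1736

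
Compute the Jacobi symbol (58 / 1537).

Pull out 2: since 1537 ≡ 1 (mod 8), (2/1537) = +1.
Reciprocity: 29 ≡ 1 and 1537 ≡ 1 (mod 4), so (29/1537) = +(1537/29).
Reduce top mod 29: now compute (0/29).
Top reduces to 0: gcd > 1, so the symbol is 0.

0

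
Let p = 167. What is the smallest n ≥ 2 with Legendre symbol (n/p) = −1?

(2/167) = +1, so 2 is a residue.
(3/167) = +1, so 3 is a residue.
(4/167) = +1, so 4 is a residue.
(5/167) = −1, so 5 is the smallest positive non-residue mod 167.

5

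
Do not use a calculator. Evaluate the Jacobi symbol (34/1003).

Pull out 2: since 1003 ≡ 3 (mod 8), (2/1003) = -1.
Reciprocity: 17 ≡ 1 and 1003 ≡ 3 (mod 4), so (17/1003) = +(1003/17).
Reduce top mod 17: now compute (0/17).
Top reduces to 0: gcd > 1, so the symbol is 0.

0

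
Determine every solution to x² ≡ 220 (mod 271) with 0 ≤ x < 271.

Since 271 ≡ 3 (mod 4), a square root of 220 is 220^((271+1)/4) = 220^68 mod 271.
Repeated squaring: 220^2≡162, 220^4≡228, 220^8≡223, 220^16≡136, 220^32≡68, 220^64≡17 (mod 271).
220^68 = 220^(64+4) ≡ 82 (mod 271).
Check: 82² = 6724 ≡ 220 (mod 271). The two roots are 82 and 189.

82, 189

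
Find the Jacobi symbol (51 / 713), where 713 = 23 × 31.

-1

Reciprocity: 51 ≡ 3 and 713 ≡ 1 (mod 4), so (51/713) = +(713/51).
Reduce top mod 51: now compute (50/51).
Pull out 2: since 51 ≡ 3 (mod 8), (2/51) = -1.
Reciprocity: 25 ≡ 1 and 51 ≡ 3 (mod 4), so (25/51) = +(51/25).
Reduce top mod 25: now compute (1/25).
Reached (1/25) = 1. Collecting the sign flips along the way, the symbol is -1.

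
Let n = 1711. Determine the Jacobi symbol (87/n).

0

Reciprocity: 87 ≡ 3 and 1711 ≡ 3 (mod 4), so (87/1711) = −(1711/87).
Reduce top mod 87: now compute (58/87).
Pull out 2: since 87 ≡ 7 (mod 8), (2/87) = +1.
Reciprocity: 29 ≡ 1 and 87 ≡ 3 (mod 4), so (29/87) = +(87/29).
Reduce top mod 29: now compute (0/29).
Top reduces to 0: gcd > 1, so the symbol is 0.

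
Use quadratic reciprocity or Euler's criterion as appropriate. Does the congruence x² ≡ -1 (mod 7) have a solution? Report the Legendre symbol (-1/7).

-1

Euler's criterion: (-1/7) ≡ 6^3 (mod 7).
6^2 ≡ 1 (mod 7)
6^3 = 6^(2+1) ≡ 6 (mod 7).
Result is 6 ≡ −1, so (-1/7) = −1.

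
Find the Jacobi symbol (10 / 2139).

Pull out 2: since 2139 ≡ 3 (mod 8), (2/2139) = -1.
Reciprocity: 5 ≡ 1 and 2139 ≡ 3 (mod 4), so (5/2139) = +(2139/5).
Reduce top mod 5: now compute (4/5).
Pull out 2^2: since 5 ≡ 5 (mod 8), (2/5) = -1, so (2/5)^2 = +1.
Reached (1/5) = 1. Collecting the sign flips along the way, the symbol is -1.

-1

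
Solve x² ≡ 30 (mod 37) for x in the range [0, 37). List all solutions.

17, 20

37 ≡ 1 (mod 4), so we find a root by search.
Trying successive values, 17² = 289 ≡ 30 (mod 37). The other root is 37 − 17 = 20.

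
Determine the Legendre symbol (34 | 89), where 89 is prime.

Pull out 2: since 89 ≡ 1 (mod 8), (2/89) = +1.
Reciprocity: 17 ≡ 1 and 89 ≡ 1 (mod 4), so (17/89) = +(89/17).
Reduce top mod 17: now compute (4/17).
Pull out 2^2: since 17 ≡ 1 (mod 8), (2/17) = +1, so (2/17)^2 = +1.
Reached (1/17) = 1. Collecting the sign flips along the way, the symbol is +1.

1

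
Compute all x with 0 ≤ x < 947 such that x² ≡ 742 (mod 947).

318, 629

Since 947 ≡ 3 (mod 4), a square root of 742 is 742^((947+1)/4) = 742^237 mod 947.
Repeated squaring: 742^2≡357, 742^4≡551, 742^8≡561, 742^16≡317, 742^32≡107, 742^64≡85, 742^128≡596 (mod 947).
742^237 = 742^(128+64+32+8+4+1) ≡ 629 (mod 947).
Check: 629² = 395641 ≡ 742 (mod 947). The two roots are 318 and 629.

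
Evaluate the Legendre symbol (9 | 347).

1

Reciprocity: 9 ≡ 1 and 347 ≡ 3 (mod 4), so (9/347) = +(347/9).
Reduce top mod 9: now compute (5/9).
Reciprocity: 5 ≡ 1 and 9 ≡ 1 (mod 4), so (5/9) = +(9/5).
Reduce top mod 5: now compute (4/5).
Pull out 2^2: since 5 ≡ 5 (mod 8), (2/5) = -1, so (2/5)^2 = +1.
Reached (1/5) = 1. Collecting the sign flips along the way, the symbol is +1.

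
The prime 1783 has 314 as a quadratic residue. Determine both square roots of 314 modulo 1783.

175, 1608

Since 1783 ≡ 3 (mod 4), a square root of 314 is 314^((1783+1)/4) = 314^446 mod 1783.
Repeated squaring: 314^2≡531, 314^4≡247, 314^8≡387, 314^16≡1780, 314^32≡9, 314^64≡81, 314^128≡1212, 314^256≡1535 (mod 1783).
314^446 = 314^(256+128+32+16+8+4+2) ≡ 175 (mod 1783).
Check: 175² = 30625 ≡ 314 (mod 1783). The two roots are 175 and 1608.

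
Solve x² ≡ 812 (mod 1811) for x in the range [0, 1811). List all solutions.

601, 1210

Since 1811 ≡ 3 (mod 4), a square root of 812 is 812^((1811+1)/4) = 812^453 mod 1811.
Repeated squaring: 812^2≡140, 812^4≡1490, 812^8≡1625, 812^16≡187, 812^32≡560, 812^64≡297, 812^128≡1281, 812^256≡195 (mod 1811).
812^453 = 812^(256+128+64+4+1) ≡ 601 (mod 1811).
Check: 601² = 361201 ≡ 812 (mod 1811). The two roots are 601 and 1210.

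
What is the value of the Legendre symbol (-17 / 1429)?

First reduce: -17 ≡ 1412 (mod 1429).
Pull out 2^2: since 1429 ≡ 5 (mod 8), (2/1429) = -1, so (2/1429)^2 = +1.
Reciprocity: 353 ≡ 1 and 1429 ≡ 1 (mod 4), so (353/1429) = +(1429/353).
Reduce top mod 353: now compute (17/353).
Reciprocity: 17 ≡ 1 and 353 ≡ 1 (mod 4), so (17/353) = +(353/17).
Reduce top mod 17: now compute (13/17).
Reciprocity: 13 ≡ 1 and 17 ≡ 1 (mod 4), so (13/17) = +(17/13).
Reduce top mod 13: now compute (4/13).
Pull out 2^2: since 13 ≡ 5 (mod 8), (2/13) = -1, so (2/13)^2 = +1.
Reached (1/13) = 1. Collecting the sign flips along the way, the symbol is +1.

1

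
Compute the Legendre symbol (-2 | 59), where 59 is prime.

1

Euler's criterion: (-2/59) ≡ 57^29 (mod 59).
57^2 ≡ 4 (mod 59)
57^4 ≡ 16 (mod 59)
57^8 ≡ 20 (mod 59)
57^16 ≡ 46 (mod 59)
57^29 = 57^(16+8+4+1) ≡ 1 (mod 59).
Result is 1, so (-2/59) = 1.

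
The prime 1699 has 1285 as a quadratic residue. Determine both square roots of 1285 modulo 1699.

Since 1699 ≡ 3 (mod 4), a square root of 1285 is 1285^((1699+1)/4) = 1285^425 mod 1699.
Repeated squaring: 1285^2≡1496, 1285^4≡433, 1285^8≡599, 1285^16≡312, 1285^32≡501, 1285^64≡1248, 1285^128≡1220, 1285^256≡76 (mod 1699).
1285^425 = 1285^(256+128+32+8+1) ≡ 762 (mod 1699).
Check: 762² = 580644 ≡ 1285 (mod 1699). The two roots are 762 and 937.

762, 937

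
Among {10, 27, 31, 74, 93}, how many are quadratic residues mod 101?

1

(10/101) = -1 → non-residue.
(27/101) = -1 → non-residue.
(31/101) = +1 → QR.
(74/101) = -1 → non-residue.
(93/101) = -1 → non-residue.
Total quadratic residues among the 5: 1.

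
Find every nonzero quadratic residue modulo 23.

1, 2, 3, 4, 6, 8, 9, 12, 13, 16, 18

Square k = 1,…,11 (k and 23−k give the same square):
1²=1, 2²=4, 3²=9, 4²=16, 5²≡2, 6²≡13, 7²≡3, 8²≡18, 9²≡12, 10²≡8, 11²≡6 (mod 23).
So the quadratic residues mod 23 are {1, 2, 3, 4, 6, 8, 9, 12, 13, 16, 18}.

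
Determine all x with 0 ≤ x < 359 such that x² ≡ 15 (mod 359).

Since 359 ≡ 3 (mod 4), a square root of 15 is 15^((359+1)/4) = 15^90 mod 359.
Repeated squaring: 15^2≡225, 15^4≡6, 15^8≡36, 15^16≡219, 15^32≡214, 15^64≡203 (mod 359).
15^90 = 15^(64+16+8+2) ≡ 288 (mod 359).
Check: 288² = 82944 ≡ 15 (mod 359). The two roots are 71 and 288.

71, 288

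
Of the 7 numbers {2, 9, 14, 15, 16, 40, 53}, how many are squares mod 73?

(2/73) = +1 → QR.
(9/73) = +1 → QR.
(14/73) = -1 → non-residue.
(15/73) = -1 → non-residue.
(16/73) = +1 → QR.
(40/73) = -1 → non-residue.
(53/73) = -1 → non-residue.
Total quadratic residues among the 7: 3.

3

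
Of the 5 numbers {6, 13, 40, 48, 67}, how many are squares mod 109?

1

(6/109) = -1 → non-residue.
(13/109) = -1 → non-residue.
(40/109) = -1 → non-residue.
(48/109) = +1 → QR.
(67/109) = -1 → non-residue.
Total quadratic residues among the 5: 1.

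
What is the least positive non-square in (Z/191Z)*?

(2/191) = +1, so 2 is a residue.
(3/191) = +1, so 3 is a residue.
(4/191) = +1, so 4 is a residue.
(5/191) = +1, so 5 is a residue.
(6/191) = +1, so 6 is a residue.
(7/191) = −1, so 7 is the smallest positive non-residue mod 191.

7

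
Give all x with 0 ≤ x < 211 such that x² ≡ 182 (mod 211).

56, 155

Since 211 ≡ 3 (mod 4), a square root of 182 is 182^((211+1)/4) = 182^53 mod 211.
Repeated squaring: 182^2≡208, 182^4≡9, 182^8≡81, 182^16≡20, 182^32≡189 (mod 211).
182^53 = 182^(32+16+4+1) ≡ 56 (mod 211).
Check: 56² = 3136 ≡ 182 (mod 211). The two roots are 56 and 155.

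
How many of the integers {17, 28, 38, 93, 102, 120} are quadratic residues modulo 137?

(17/137) = +1 → QR.
(28/137) = +1 → QR.
(38/137) = +1 → QR.
(93/137) = +1 → QR.
(102/137) = -1 → non-residue.
(120/137) = +1 → QR.
Total quadratic residues among the 6: 5.

5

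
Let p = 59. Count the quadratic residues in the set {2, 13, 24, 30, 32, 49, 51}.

2

(2/59) = -1 → non-residue.
(13/59) = -1 → non-residue.
(24/59) = -1 → non-residue.
(30/59) = -1 → non-residue.
(32/59) = -1 → non-residue.
(49/59) = +1 → QR.
(51/59) = +1 → QR.
Total quadratic residues among the 7: 2.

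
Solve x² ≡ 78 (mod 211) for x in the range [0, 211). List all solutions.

17, 194

Since 211 ≡ 3 (mod 4), a square root of 78 is 78^((211+1)/4) = 78^53 mod 211.
Repeated squaring: 78^2≡176, 78^4≡170, 78^8≡204, 78^16≡49, 78^32≡80 (mod 211).
78^53 = 78^(32+16+4+1) ≡ 194 (mod 211).
Check: 194² = 37636 ≡ 78 (mod 211). The two roots are 17 and 194.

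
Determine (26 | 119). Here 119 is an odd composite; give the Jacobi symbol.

Pull out 2: since 119 ≡ 7 (mod 8), (2/119) = +1.
Reciprocity: 13 ≡ 1 and 119 ≡ 3 (mod 4), so (13/119) = +(119/13).
Reduce top mod 13: now compute (2/13).
Pull out 2: since 13 ≡ 5 (mod 8), (2/13) = -1.
Reached (1/13) = 1. Collecting the sign flips along the way, the symbol is -1.

-1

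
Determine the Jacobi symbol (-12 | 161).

-1

First reduce: -12 ≡ 149 (mod 161).
Reciprocity: 149 ≡ 1 and 161 ≡ 1 (mod 4), so (149/161) = +(161/149).
Reduce top mod 149: now compute (12/149).
Pull out 2^2: since 149 ≡ 5 (mod 8), (2/149) = -1, so (2/149)^2 = +1.
Reciprocity: 3 ≡ 3 and 149 ≡ 1 (mod 4), so (3/149) = +(149/3).
Reduce top mod 3: now compute (2/3).
Pull out 2: since 3 ≡ 3 (mod 8), (2/3) = -1.
Reached (1/3) = 1. Collecting the sign flips along the way, the symbol is -1.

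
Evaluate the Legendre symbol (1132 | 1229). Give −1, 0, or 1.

Pull out 2^2: since 1229 ≡ 5 (mod 8), (2/1229) = -1, so (2/1229)^2 = +1.
Reciprocity: 283 ≡ 3 and 1229 ≡ 1 (mod 4), so (283/1229) = +(1229/283).
Reduce top mod 283: now compute (97/283).
Reciprocity: 97 ≡ 1 and 283 ≡ 3 (mod 4), so (97/283) = +(283/97).
Reduce top mod 97: now compute (89/97).
Reciprocity: 89 ≡ 1 and 97 ≡ 1 (mod 4), so (89/97) = +(97/89).
Reduce top mod 89: now compute (8/89).
Pull out 2^3: since 89 ≡ 1 (mod 8), (2/89) = +1, so (2/89)^3 = +1.
Reached (1/89) = 1. Collecting the sign flips along the way, the symbol is +1.

1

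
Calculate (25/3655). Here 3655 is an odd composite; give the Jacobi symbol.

Reciprocity: 25 ≡ 1 and 3655 ≡ 3 (mod 4), so (25/3655) = +(3655/25).
Reduce top mod 25: now compute (5/25).
Reciprocity: 5 ≡ 1 and 25 ≡ 1 (mod 4), so (5/25) = +(25/5).
Reduce top mod 5: now compute (0/5).
Top reduces to 0: gcd > 1, so the symbol is 0.

0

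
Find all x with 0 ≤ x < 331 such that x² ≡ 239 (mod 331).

153, 178

Since 331 ≡ 3 (mod 4), a square root of 239 is 239^((331+1)/4) = 239^83 mod 331.
Repeated squaring: 239^2≡189, 239^4≡304, 239^8≡67, 239^16≡186, 239^32≡172, 239^64≡125 (mod 331).
239^83 = 239^(64+16+2+1) ≡ 153 (mod 331).
Check: 153² = 23409 ≡ 239 (mod 331). The two roots are 153 and 178.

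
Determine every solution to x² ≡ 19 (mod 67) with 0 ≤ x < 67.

Since 67 ≡ 3 (mod 4), a square root of 19 is 19^((67+1)/4) = 19^17 mod 67.
Repeated squaring: 19^2≡26, 19^4≡6, 19^8≡36, 19^16≡23 (mod 67).
19^17 = 19^(16+1) ≡ 35 (mod 67).
Check: 35² = 1225 ≡ 19 (mod 67). The two roots are 32 and 35.

32, 35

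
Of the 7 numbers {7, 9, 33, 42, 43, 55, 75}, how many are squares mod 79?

3

(7/79) = -1 → non-residue.
(9/79) = +1 → QR.
(33/79) = -1 → non-residue.
(42/79) = +1 → QR.
(43/79) = -1 → non-residue.
(55/79) = +1 → QR.
(75/79) = -1 → non-residue.
Total quadratic residues among the 7: 3.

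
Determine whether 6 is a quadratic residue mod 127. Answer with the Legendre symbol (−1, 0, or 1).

-1

Euler's criterion: (6/127) ≡ 6^63 (mod 127).
6^2 ≡ 36 (mod 127)
6^4 ≡ 26 (mod 127)
6^8 ≡ 41 (mod 127)
6^16 ≡ 30 (mod 127)
6^32 ≡ 11 (mod 127)
6^63 = 6^(32+16+8+4+2+1) ≡ 126 (mod 127).
Result is 126 ≡ −1, so (6/127) = −1.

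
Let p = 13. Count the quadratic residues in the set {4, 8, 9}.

(4/13) = +1 → QR.
(8/13) = -1 → non-residue.
(9/13) = +1 → QR.
Total quadratic residues among the 3: 2.

2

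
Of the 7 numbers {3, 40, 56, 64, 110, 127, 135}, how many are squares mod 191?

4

(3/191) = +1 → QR.
(40/191) = +1 → QR.
(56/191) = -1 → non-residue.
(64/191) = +1 → QR.
(110/191) = -1 → non-residue.
(127/191) = -1 → non-residue.
(135/191) = +1 → QR.
Total quadratic residues among the 7: 4.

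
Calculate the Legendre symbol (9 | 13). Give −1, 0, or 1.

Reciprocity: 9 ≡ 1 and 13 ≡ 1 (mod 4), so (9/13) = +(13/9).
Reduce top mod 9: now compute (4/9).
Pull out 2^2: since 9 ≡ 1 (mod 8), (2/9) = +1, so (2/9)^2 = +1.
Reached (1/9) = 1. Collecting the sign flips along the way, the symbol is +1.

1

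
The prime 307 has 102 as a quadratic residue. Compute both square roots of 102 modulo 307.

114, 193

Since 307 ≡ 3 (mod 4), a square root of 102 is 102^((307+1)/4) = 102^77 mod 307.
Repeated squaring: 102^2≡273, 102^4≡235, 102^8≡272, 102^16≡304, 102^32≡9, 102^64≡81 (mod 307).
102^77 = 102^(64+8+4+1) ≡ 114 (mod 307).
Check: 114² = 12996 ≡ 102 (mod 307). The two roots are 114 and 193.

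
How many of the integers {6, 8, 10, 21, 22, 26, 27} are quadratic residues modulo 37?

(6/37) = -1 → non-residue.
(8/37) = -1 → non-residue.
(10/37) = +1 → QR.
(21/37) = +1 → QR.
(22/37) = -1 → non-residue.
(26/37) = +1 → QR.
(27/37) = +1 → QR.
Total quadratic residues among the 7: 4.

4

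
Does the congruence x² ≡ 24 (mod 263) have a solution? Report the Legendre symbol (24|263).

1

Pull out 2^3: since 263 ≡ 7 (mod 8), (2/263) = +1, so (2/263)^3 = +1.
Reciprocity: 3 ≡ 3 and 263 ≡ 3 (mod 4), so (3/263) = −(263/3).
Reduce top mod 3: now compute (2/3).
Pull out 2: since 3 ≡ 3 (mod 8), (2/3) = -1.
Reached (1/3) = 1. Collecting the sign flips along the way, the symbol is +1.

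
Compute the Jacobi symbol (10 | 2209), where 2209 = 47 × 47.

1

Pull out 2: since 2209 ≡ 1 (mod 8), (2/2209) = +1.
Reciprocity: 5 ≡ 1 and 2209 ≡ 1 (mod 4), so (5/2209) = +(2209/5).
Reduce top mod 5: now compute (4/5).
Pull out 2^2: since 5 ≡ 5 (mod 8), (2/5) = -1, so (2/5)^2 = +1.
Reached (1/5) = 1. Collecting the sign flips along the way, the symbol is +1.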